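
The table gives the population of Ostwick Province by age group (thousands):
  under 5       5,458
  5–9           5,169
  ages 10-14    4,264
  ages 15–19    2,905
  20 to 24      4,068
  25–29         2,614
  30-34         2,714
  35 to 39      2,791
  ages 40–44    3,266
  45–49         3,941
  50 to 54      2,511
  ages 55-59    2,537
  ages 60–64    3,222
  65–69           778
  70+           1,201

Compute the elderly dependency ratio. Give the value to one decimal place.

Old-age dependency ratio: 6.5

0–14: 5,458 + 5,169 + 4,264 = 14,891
15–64: 2,905 + 4,068 + 2,614 + 2,714 + 2,791 + 3,266 + 3,941 + 2,511 + 2,537 + 3,222 = 30,569
65+: 778 + 1,201 = 1,979
Old-age dependency ratio = 1,979 / 30,569 × 100 = 6.5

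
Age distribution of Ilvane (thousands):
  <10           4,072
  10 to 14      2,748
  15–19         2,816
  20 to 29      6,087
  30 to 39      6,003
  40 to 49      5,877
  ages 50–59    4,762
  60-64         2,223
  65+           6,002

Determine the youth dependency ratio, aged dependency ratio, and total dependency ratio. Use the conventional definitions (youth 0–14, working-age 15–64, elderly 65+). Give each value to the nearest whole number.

Youth dependency ratio: 25
Old-age dependency ratio: 22
Total dependency ratio: 46

0–14: 4,072 + 2,748 = 6,820
15–64: 2,816 + 6,087 + 6,003 + 5,877 + 4,762 + 2,223 = 27,768
65+: 6,002
Youth dependency ratio = 6,820 / 27,768 × 100 = 25
Old-age dependency ratio = 6,002 / 27,768 × 100 = 22
Total dependency ratio = (6,820 + 6,002) / 27,768 × 100 = 12,822 / 27,768 × 100 = 46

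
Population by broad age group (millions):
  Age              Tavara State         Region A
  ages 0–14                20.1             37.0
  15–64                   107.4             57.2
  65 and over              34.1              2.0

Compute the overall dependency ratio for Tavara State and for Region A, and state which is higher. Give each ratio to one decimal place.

Tavara State: (20.1 + 34.1) / 107.4 × 100 = 54.2 / 107.4 × 100 = 50.5
Region A: (37.0 + 2.0) / 57.2 × 100 = 39.0 / 57.2 × 100 = 68.2

Tavara State: 50.5
Region A: 68.2
Higher: Region A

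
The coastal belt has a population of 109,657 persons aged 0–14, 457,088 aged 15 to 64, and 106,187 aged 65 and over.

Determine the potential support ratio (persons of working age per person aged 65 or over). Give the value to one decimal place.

Potential support ratio = 457,088 / 106,187 = 4.3

Potential support ratio: 4.3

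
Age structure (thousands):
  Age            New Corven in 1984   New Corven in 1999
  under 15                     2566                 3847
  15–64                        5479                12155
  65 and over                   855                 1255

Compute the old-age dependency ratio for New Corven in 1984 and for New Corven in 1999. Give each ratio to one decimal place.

New Corven in 1984: 15.6
New Corven in 1999: 10.3

New Corven in 1984: 855 / 5479 × 100 = 15.6
New Corven in 1999: 1255 / 12155 × 100 = 10.3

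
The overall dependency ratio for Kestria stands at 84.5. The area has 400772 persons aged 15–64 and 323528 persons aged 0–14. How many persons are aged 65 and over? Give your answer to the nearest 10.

Total dependency ratio = (youth + elderly) / working-age × 100
84.5 = (323528 + E) / 400772 × 100
⇒ 15120

Aged 65 and over: 15120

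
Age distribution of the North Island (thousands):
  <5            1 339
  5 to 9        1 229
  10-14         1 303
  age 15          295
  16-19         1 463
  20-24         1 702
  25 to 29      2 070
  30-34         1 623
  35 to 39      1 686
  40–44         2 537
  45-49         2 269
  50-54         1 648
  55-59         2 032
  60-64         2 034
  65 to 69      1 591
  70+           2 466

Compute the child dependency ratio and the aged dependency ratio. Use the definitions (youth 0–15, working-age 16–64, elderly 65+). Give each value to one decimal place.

0–15: 1 339 + 1 229 + 1 303 + 295 = 4 166
16–64: 1 463 + 1 702 + 2 070 + 1 623 + 1 686 + 2 537 + 2 269 + 1 648 + 2 032 + 2 034 = 19 064
65+: 1 591 + 2 466 = 4 057
Youth dependency ratio = 4 166 / 19 064 × 100 = 21.9
Old-age dependency ratio = 4 057 / 19 064 × 100 = 21.3

Youth dependency ratio: 21.9
Old-age dependency ratio: 21.3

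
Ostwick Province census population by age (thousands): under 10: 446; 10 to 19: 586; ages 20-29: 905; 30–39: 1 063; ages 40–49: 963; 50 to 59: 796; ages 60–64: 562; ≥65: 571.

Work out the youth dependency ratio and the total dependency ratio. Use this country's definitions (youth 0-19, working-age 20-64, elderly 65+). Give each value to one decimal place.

0–19: 446 + 586 = 1 032
20–64: 905 + 1 063 + 963 + 796 + 562 = 4 289
65+: 571
Youth dependency ratio = 1 032 / 4 289 × 100 = 24.1
Total dependency ratio = (1 032 + 571) / 4 289 × 100 = 1 603 / 4 289 × 100 = 37.4

Youth dependency ratio: 24.1
Total dependency ratio: 37.4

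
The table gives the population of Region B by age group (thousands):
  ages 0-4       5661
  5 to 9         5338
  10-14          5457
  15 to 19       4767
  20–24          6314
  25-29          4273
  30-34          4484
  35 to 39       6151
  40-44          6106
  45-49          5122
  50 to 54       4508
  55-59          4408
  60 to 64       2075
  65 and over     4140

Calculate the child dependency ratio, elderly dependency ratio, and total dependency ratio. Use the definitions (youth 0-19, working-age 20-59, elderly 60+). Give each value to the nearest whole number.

0–19: 5661 + 5338 + 5457 + 4767 = 21223
20–59: 6314 + 4273 + 4484 + 6151 + 6106 + 5122 + 4508 + 4408 = 41366
60+: 2075 + 4140 = 6215
Youth dependency ratio = 21223 / 41366 × 100 = 51
Old-age dependency ratio = 6215 / 41366 × 100 = 15
Total dependency ratio = (21223 + 6215) / 41366 × 100 = 27438 / 41366 × 100 = 66

Youth dependency ratio: 51
Old-age dependency ratio: 15
Total dependency ratio: 66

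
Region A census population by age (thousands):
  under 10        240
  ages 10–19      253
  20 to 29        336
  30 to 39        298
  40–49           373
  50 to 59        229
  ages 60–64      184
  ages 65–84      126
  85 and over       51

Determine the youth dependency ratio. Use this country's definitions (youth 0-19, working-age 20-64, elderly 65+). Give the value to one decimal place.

0–19: 240 + 253 = 493
20–64: 336 + 298 + 373 + 229 + 184 = 1,420
65+: 126 + 51 = 177
Youth dependency ratio = 493 / 1,420 × 100 = 34.7

Youth dependency ratio: 34.7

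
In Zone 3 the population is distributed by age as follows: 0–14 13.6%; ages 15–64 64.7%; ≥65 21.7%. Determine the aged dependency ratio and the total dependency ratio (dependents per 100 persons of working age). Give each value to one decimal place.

Old-age dependency ratio: 33.5
Total dependency ratio: 54.6

Old-age dependency ratio = 21.7 / 64.7 × 100 = 33.5
Total dependency ratio = (13.6 + 21.7) / 64.7 × 100 = 35.3 / 64.7 × 100 = 54.6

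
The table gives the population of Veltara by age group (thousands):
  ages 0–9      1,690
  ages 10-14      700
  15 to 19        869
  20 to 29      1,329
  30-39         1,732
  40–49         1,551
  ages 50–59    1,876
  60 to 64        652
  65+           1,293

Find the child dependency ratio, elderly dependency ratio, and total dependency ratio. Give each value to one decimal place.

Youth dependency ratio: 29.8
Old-age dependency ratio: 16.1
Total dependency ratio: 46.0

0–14: 1,690 + 700 = 2,390
15–64: 869 + 1,329 + 1,732 + 1,551 + 1,876 + 652 = 8,009
65+: 1,293
Youth dependency ratio = 2,390 / 8,009 × 100 = 29.8
Old-age dependency ratio = 1,293 / 8,009 × 100 = 16.1
Total dependency ratio = (2,390 + 1,293) / 8,009 × 100 = 3,683 / 8,009 × 100 = 46.0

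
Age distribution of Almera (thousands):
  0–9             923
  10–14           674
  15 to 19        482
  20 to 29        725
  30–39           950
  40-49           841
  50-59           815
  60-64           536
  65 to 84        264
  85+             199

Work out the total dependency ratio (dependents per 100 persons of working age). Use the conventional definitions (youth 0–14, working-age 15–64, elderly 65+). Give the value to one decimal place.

Total dependency ratio: 47.4

0–14: 923 + 674 = 1 597
15–64: 482 + 725 + 950 + 841 + 815 + 536 = 4 349
65+: 264 + 199 = 463
Total dependency ratio = (1 597 + 463) / 4 349 × 100 = 2 060 / 4 349 × 100 = 47.4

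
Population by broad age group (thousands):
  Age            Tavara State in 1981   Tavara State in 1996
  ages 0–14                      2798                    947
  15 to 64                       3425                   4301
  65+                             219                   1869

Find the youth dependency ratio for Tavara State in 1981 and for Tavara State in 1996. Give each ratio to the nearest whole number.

Tavara State in 1981: 82
Tavara State in 1996: 22

Tavara State in 1981: 2798 / 3425 × 100 = 82
Tavara State in 1996: 947 / 4301 × 100 = 22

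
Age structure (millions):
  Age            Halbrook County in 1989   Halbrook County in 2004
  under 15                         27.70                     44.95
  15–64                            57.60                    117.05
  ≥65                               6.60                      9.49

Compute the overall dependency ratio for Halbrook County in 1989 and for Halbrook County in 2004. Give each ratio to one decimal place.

Halbrook County in 1989: (27.70 + 6.60) / 57.60 × 100 = 34.30 / 57.60 × 100 = 59.5
Halbrook County in 2004: (44.95 + 9.49) / 117.05 × 100 = 54.44 / 117.05 × 100 = 46.5

Halbrook County in 1989: 59.5
Halbrook County in 2004: 46.5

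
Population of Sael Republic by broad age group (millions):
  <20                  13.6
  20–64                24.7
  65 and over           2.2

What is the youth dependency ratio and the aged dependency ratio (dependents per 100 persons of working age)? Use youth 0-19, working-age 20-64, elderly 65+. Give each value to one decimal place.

Youth dependency ratio = 13.6 / 24.7 × 100 = 55.1
Old-age dependency ratio = 2.2 / 24.7 × 100 = 8.9

Youth dependency ratio: 55.1
Old-age dependency ratio: 8.9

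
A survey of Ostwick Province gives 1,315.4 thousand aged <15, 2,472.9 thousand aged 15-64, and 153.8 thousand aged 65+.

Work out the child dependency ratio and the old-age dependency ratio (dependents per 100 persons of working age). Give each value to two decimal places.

Youth dependency ratio = 1,315.4 / 2,472.9 × 100 = 53.19
Old-age dependency ratio = 153.8 / 2,472.9 × 100 = 6.22

Youth dependency ratio: 53.19
Old-age dependency ratio: 6.22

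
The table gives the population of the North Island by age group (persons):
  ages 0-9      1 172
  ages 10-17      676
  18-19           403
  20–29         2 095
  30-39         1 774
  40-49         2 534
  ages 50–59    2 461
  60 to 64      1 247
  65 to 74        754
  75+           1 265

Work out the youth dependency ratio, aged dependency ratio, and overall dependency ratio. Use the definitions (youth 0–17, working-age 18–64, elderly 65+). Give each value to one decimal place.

Youth dependency ratio: 17.6
Old-age dependency ratio: 19.2
Total dependency ratio: 36.8

0–17: 1 172 + 676 = 1 848
18–64: 403 + 2 095 + 1 774 + 2 534 + 2 461 + 1 247 = 10 514
65+: 754 + 1 265 = 2 019
Youth dependency ratio = 1 848 / 10 514 × 100 = 17.6
Old-age dependency ratio = 2 019 / 10 514 × 100 = 19.2
Total dependency ratio = (1 848 + 2 019) / 10 514 × 100 = 3 867 / 10 514 × 100 = 36.8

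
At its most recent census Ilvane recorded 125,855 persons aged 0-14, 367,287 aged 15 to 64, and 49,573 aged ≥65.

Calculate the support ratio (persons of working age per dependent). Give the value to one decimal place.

Support ratio: 2.1

Support ratio = 367,287 / (125,855 + 49,573) = 367,287 / 175,428 = 2.1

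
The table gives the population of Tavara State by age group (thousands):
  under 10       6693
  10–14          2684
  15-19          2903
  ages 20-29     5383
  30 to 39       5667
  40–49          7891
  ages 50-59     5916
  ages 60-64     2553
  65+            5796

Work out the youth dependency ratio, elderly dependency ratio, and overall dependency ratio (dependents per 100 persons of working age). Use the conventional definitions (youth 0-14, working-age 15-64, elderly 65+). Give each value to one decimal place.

Youth dependency ratio: 30.9
Old-age dependency ratio: 19.1
Total dependency ratio: 50.1

0–14: 6693 + 2684 = 9377
15–64: 2903 + 5383 + 5667 + 7891 + 5916 + 2553 = 30313
65+: 5796
Youth dependency ratio = 9377 / 30313 × 100 = 30.9
Old-age dependency ratio = 5796 / 30313 × 100 = 19.1
Total dependency ratio = (9377 + 5796) / 30313 × 100 = 15173 / 30313 × 100 = 50.1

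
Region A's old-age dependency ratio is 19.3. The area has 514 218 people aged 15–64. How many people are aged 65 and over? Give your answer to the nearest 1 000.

Aged 65 and over: 99 000

Old-age dependency ratio = elderly / working-age × 100
19.3 = E / 514 218 × 100
⇒ 99 000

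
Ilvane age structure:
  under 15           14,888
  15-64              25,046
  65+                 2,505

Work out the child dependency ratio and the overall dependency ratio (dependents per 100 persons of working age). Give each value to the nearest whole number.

Youth dependency ratio = 14,888 / 25,046 × 100 = 59
Total dependency ratio = (14,888 + 2,505) / 25,046 × 100 = 17,393 / 25,046 × 100 = 69

Youth dependency ratio: 59
Total dependency ratio: 69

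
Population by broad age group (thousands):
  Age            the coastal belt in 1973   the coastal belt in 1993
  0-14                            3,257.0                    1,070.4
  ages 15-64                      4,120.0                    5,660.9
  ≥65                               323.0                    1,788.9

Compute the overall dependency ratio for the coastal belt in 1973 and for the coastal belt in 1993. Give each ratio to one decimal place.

the coastal belt in 1973: 86.9
the coastal belt in 1993: 50.5

the coastal belt in 1973: (3,257.0 + 323.0) / 4,120.0 × 100 = 3,580.0 / 4,120.0 × 100 = 86.9
the coastal belt in 1993: (1,070.4 + 1,788.9) / 5,660.9 × 100 = 2,859.3 / 5,660.9 × 100 = 50.5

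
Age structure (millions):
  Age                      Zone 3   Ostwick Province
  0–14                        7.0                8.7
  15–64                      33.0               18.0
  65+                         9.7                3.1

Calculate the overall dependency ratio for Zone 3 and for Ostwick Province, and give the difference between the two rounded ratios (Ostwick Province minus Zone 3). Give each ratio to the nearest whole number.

Zone 3: (7.0 + 9.7) / 33.0 × 100 = 16.7 / 33.0 × 100 = 51
Ostwick Province: (8.7 + 3.1) / 18.0 × 100 = 11.8 / 18.0 × 100 = 66

Zone 3: 51
Ostwick Province: 66
Difference: +15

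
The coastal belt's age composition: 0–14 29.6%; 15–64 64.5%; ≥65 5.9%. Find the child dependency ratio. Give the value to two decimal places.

Youth dependency ratio = 29.6 / 64.5 × 100 = 45.89

Youth dependency ratio: 45.89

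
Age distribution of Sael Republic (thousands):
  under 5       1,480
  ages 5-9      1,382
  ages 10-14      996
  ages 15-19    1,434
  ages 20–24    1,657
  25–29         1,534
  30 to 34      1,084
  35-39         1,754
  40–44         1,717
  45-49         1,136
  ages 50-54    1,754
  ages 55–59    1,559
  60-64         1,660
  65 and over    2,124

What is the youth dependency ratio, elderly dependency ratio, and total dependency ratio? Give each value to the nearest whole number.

0–14: 1,480 + 1,382 + 996 = 3,858
15–64: 1,434 + 1,657 + 1,534 + 1,084 + 1,754 + 1,717 + 1,136 + 1,754 + 1,559 + 1,660 = 15,289
65+: 2,124
Youth dependency ratio = 3,858 / 15,289 × 100 = 25
Old-age dependency ratio = 2,124 / 15,289 × 100 = 14
Total dependency ratio = (3,858 + 2,124) / 15,289 × 100 = 5,982 / 15,289 × 100 = 39

Youth dependency ratio: 25
Old-age dependency ratio: 14
Total dependency ratio: 39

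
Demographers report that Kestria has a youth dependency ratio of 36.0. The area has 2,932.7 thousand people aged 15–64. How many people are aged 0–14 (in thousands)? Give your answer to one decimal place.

Aged 0–14: 1,055.8

Youth dependency ratio = youth / working-age × 100
36.0 = Y / 2,932.7 × 100
⇒ 1,055.8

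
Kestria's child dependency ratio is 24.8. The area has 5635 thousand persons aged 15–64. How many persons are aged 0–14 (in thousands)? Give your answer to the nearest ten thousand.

Aged 0–14: 1400

Youth dependency ratio = youth / working-age × 100
24.8 = Y / 5635 × 100
⇒ 1400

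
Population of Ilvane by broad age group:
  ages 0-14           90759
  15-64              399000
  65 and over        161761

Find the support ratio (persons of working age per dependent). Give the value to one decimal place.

Support ratio: 1.6

Support ratio = 399000 / (90759 + 161761) = 399000 / 252520 = 1.6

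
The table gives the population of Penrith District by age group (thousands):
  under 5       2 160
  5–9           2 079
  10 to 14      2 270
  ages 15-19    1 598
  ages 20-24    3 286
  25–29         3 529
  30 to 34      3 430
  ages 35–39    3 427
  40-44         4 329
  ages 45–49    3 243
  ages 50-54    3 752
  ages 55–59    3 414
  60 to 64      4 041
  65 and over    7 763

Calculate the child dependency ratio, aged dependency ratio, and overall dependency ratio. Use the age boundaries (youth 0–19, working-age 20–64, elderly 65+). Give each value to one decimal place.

0–19: 2 160 + 2 079 + 2 270 + 1 598 = 8 107
20–64: 3 286 + 3 529 + 3 430 + 3 427 + 4 329 + 3 243 + 3 752 + 3 414 + 4 041 = 32 451
65+: 7 763
Youth dependency ratio = 8 107 / 32 451 × 100 = 25.0
Old-age dependency ratio = 7 763 / 32 451 × 100 = 23.9
Total dependency ratio = (8 107 + 7 763) / 32 451 × 100 = 15 870 / 32 451 × 100 = 48.9

Youth dependency ratio: 25.0
Old-age dependency ratio: 23.9
Total dependency ratio: 48.9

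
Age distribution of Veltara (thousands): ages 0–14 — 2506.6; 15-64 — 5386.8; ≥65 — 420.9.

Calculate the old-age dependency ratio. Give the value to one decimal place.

Old-age dependency ratio = 420.9 / 5386.8 × 100 = 7.8

Old-age dependency ratio: 7.8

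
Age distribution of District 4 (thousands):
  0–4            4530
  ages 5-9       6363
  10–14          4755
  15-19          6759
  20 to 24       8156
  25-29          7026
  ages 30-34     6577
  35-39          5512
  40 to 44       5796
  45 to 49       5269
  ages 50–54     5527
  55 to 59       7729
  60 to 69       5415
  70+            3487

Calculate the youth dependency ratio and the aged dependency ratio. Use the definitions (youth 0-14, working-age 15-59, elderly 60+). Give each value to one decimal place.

Youth dependency ratio: 26.8
Old-age dependency ratio: 15.3

0–14: 4530 + 6363 + 4755 = 15648
15–59: 6759 + 8156 + 7026 + 6577 + 5512 + 5796 + 5269 + 5527 + 7729 = 58351
60+: 5415 + 3487 = 8902
Youth dependency ratio = 15648 / 58351 × 100 = 26.8
Old-age dependency ratio = 8902 / 58351 × 100 = 15.3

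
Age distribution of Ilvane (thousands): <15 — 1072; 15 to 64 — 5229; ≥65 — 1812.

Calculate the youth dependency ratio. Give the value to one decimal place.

Youth dependency ratio = 1072 / 5229 × 100 = 20.5

Youth dependency ratio: 20.5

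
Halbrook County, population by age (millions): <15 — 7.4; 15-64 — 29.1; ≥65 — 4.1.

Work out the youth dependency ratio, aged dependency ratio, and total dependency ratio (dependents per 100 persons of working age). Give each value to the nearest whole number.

Youth dependency ratio: 25
Old-age dependency ratio: 14
Total dependency ratio: 40

Youth dependency ratio = 7.4 / 29.1 × 100 = 25
Old-age dependency ratio = 4.1 / 29.1 × 100 = 14
Total dependency ratio = (7.4 + 4.1) / 29.1 × 100 = 11.5 / 29.1 × 100 = 40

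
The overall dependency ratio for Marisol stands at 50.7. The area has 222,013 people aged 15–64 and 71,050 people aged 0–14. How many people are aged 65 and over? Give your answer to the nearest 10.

Aged 65 and over: 41,510

Total dependency ratio = (youth + elderly) / working-age × 100
50.7 = (71,050 + E) / 222,013 × 100
⇒ 41,510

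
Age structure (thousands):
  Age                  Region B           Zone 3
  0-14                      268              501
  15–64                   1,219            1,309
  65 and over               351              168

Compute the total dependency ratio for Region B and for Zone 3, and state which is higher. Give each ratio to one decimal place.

Region B: 50.8
Zone 3: 51.1
Higher: Zone 3

Region B: (268 + 351) / 1,219 × 100 = 619 / 1,219 × 100 = 50.8
Zone 3: (501 + 168) / 1,309 × 100 = 669 / 1,309 × 100 = 51.1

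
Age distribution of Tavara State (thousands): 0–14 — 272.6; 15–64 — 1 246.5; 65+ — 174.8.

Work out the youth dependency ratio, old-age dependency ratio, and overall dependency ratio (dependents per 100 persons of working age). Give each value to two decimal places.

Youth dependency ratio: 21.87
Old-age dependency ratio: 14.02
Total dependency ratio: 35.89

Youth dependency ratio = 272.6 / 1 246.5 × 100 = 21.87
Old-age dependency ratio = 174.8 / 1 246.5 × 100 = 14.02
Total dependency ratio = (272.6 + 174.8) / 1 246.5 × 100 = 447.4 / 1 246.5 × 100 = 35.89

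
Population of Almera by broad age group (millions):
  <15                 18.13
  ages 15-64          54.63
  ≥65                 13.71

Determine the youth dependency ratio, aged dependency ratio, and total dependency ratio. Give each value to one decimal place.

Youth dependency ratio = 18.13 / 54.63 × 100 = 33.2
Old-age dependency ratio = 13.71 / 54.63 × 100 = 25.1
Total dependency ratio = (18.13 + 13.71) / 54.63 × 100 = 31.84 / 54.63 × 100 = 58.3

Youth dependency ratio: 33.2
Old-age dependency ratio: 25.1
Total dependency ratio: 58.3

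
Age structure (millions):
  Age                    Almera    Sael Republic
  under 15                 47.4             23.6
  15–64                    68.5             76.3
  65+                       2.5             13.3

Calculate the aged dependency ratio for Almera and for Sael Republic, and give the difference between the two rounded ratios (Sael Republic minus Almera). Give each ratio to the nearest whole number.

Almera: 4
Sael Republic: 17
Difference: +13

Almera: 2.5 / 68.5 × 100 = 4
Sael Republic: 13.3 / 76.3 × 100 = 17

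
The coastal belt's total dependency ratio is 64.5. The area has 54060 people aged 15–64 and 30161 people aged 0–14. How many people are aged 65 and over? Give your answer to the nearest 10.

Aged 65 and over: 4710

Total dependency ratio = (youth + elderly) / working-age × 100
64.5 = (30161 + E) / 54060 × 100
⇒ 4710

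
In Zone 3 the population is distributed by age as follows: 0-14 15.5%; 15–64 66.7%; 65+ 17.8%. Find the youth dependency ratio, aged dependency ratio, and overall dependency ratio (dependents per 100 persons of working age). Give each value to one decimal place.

Youth dependency ratio: 23.2
Old-age dependency ratio: 26.7
Total dependency ratio: 49.9

Youth dependency ratio = 15.5 / 66.7 × 100 = 23.2
Old-age dependency ratio = 17.8 / 66.7 × 100 = 26.7
Total dependency ratio = (15.5 + 17.8) / 66.7 × 100 = 33.3 / 66.7 × 100 = 49.9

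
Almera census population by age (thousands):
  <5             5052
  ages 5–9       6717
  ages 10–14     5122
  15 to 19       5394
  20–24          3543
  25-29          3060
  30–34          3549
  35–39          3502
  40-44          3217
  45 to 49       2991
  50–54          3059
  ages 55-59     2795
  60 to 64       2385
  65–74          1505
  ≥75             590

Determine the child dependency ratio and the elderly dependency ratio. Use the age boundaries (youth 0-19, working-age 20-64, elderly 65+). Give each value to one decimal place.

Youth dependency ratio: 79.3
Old-age dependency ratio: 7.5

0–19: 5052 + 6717 + 5122 + 5394 = 22285
20–64: 3543 + 3060 + 3549 + 3502 + 3217 + 2991 + 3059 + 2795 + 2385 = 28101
65+: 1505 + 590 = 2095
Youth dependency ratio = 22285 / 28101 × 100 = 79.3
Old-age dependency ratio = 2095 / 28101 × 100 = 7.5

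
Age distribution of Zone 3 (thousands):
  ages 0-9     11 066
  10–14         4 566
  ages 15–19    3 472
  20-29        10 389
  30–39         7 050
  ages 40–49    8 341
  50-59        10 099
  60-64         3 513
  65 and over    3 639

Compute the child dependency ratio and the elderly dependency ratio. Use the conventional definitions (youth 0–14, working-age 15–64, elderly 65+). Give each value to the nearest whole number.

Youth dependency ratio: 36
Old-age dependency ratio: 8

0–14: 11 066 + 4 566 = 15 632
15–64: 3 472 + 10 389 + 7 050 + 8 341 + 10 099 + 3 513 = 42 864
65+: 3 639
Youth dependency ratio = 15 632 / 42 864 × 100 = 36
Old-age dependency ratio = 3 639 / 42 864 × 100 = 8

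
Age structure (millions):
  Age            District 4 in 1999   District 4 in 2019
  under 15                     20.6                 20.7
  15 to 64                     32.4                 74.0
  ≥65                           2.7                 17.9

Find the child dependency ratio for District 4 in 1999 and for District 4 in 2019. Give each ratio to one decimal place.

District 4 in 1999: 20.6 / 32.4 × 100 = 63.6
District 4 in 2019: 20.7 / 74.0 × 100 = 28.0

District 4 in 1999: 63.6
District 4 in 2019: 28.0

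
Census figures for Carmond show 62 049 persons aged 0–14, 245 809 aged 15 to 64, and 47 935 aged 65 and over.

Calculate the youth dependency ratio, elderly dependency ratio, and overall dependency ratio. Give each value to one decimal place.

Youth dependency ratio: 25.2
Old-age dependency ratio: 19.5
Total dependency ratio: 44.7

Youth dependency ratio = 62 049 / 245 809 × 100 = 25.2
Old-age dependency ratio = 47 935 / 245 809 × 100 = 19.5
Total dependency ratio = (62 049 + 47 935) / 245 809 × 100 = 109 984 / 245 809 × 100 = 44.7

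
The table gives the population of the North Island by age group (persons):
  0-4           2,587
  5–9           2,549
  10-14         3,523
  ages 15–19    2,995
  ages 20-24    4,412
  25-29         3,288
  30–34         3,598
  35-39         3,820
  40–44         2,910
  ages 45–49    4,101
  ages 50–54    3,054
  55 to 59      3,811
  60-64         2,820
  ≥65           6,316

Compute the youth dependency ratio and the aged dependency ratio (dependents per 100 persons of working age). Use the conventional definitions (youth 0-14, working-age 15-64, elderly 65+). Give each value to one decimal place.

0–14: 2,587 + 2,549 + 3,523 = 8,659
15–64: 2,995 + 4,412 + 3,288 + 3,598 + 3,820 + 2,910 + 4,101 + 3,054 + 3,811 + 2,820 = 34,809
65+: 6,316
Youth dependency ratio = 8,659 / 34,809 × 100 = 24.9
Old-age dependency ratio = 6,316 / 34,809 × 100 = 18.1

Youth dependency ratio: 24.9
Old-age dependency ratio: 18.1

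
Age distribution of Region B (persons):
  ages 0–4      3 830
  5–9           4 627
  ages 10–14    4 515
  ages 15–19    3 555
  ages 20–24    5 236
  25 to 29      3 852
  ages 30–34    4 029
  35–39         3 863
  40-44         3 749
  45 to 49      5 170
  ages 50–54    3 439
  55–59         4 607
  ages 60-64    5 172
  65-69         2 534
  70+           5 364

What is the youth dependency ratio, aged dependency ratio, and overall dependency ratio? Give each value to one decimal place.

Youth dependency ratio: 30.4
Old-age dependency ratio: 18.5
Total dependency ratio: 48.9

0–14: 3 830 + 4 627 + 4 515 = 12 972
15–64: 3 555 + 5 236 + 3 852 + 4 029 + 3 863 + 3 749 + 5 170 + 3 439 + 4 607 + 5 172 = 42 672
65+: 2 534 + 5 364 = 7 898
Youth dependency ratio = 12 972 / 42 672 × 100 = 30.4
Old-age dependency ratio = 7 898 / 42 672 × 100 = 18.5
Total dependency ratio = (12 972 + 7 898) / 42 672 × 100 = 20 870 / 42 672 × 100 = 48.9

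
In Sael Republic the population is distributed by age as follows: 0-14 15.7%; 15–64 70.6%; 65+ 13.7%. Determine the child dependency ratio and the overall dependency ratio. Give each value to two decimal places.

Youth dependency ratio = 15.7 / 70.6 × 100 = 22.24
Total dependency ratio = (15.7 + 13.7) / 70.6 × 100 = 29.4 / 70.6 × 100 = 41.64

Youth dependency ratio: 22.24
Total dependency ratio: 41.64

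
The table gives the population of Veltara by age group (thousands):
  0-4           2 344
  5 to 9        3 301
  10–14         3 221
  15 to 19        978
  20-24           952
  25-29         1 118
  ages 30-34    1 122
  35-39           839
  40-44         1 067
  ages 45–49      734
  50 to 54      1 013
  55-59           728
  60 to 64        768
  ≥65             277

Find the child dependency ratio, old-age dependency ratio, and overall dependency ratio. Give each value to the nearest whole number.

0–14: 2 344 + 3 301 + 3 221 = 8 866
15–64: 978 + 952 + 1 118 + 1 122 + 839 + 1 067 + 734 + 1 013 + 728 + 768 = 9 319
65+: 277
Youth dependency ratio = 8 866 / 9 319 × 100 = 95
Old-age dependency ratio = 277 / 9 319 × 100 = 3
Total dependency ratio = (8 866 + 277) / 9 319 × 100 = 9 143 / 9 319 × 100 = 98

Youth dependency ratio: 95
Old-age dependency ratio: 3
Total dependency ratio: 98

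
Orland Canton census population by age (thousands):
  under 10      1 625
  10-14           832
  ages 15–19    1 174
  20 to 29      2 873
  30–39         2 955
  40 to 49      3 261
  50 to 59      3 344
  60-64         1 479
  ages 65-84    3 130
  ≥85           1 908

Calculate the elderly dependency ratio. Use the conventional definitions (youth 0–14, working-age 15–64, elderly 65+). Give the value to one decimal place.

Old-age dependency ratio: 33.4

0–14: 1 625 + 832 = 2 457
15–64: 1 174 + 2 873 + 2 955 + 3 261 + 3 344 + 1 479 = 15 086
65+: 3 130 + 1 908 = 5 038
Old-age dependency ratio = 5 038 / 15 086 × 100 = 33.4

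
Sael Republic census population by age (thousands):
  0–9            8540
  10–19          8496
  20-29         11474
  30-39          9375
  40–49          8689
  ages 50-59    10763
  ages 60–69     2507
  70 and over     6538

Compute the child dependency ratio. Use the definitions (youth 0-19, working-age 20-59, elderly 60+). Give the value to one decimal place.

Youth dependency ratio: 42.3

0–19: 8540 + 8496 = 17036
20–59: 11474 + 9375 + 8689 + 10763 = 40301
60+: 2507 + 6538 = 9045
Youth dependency ratio = 17036 / 40301 × 100 = 42.3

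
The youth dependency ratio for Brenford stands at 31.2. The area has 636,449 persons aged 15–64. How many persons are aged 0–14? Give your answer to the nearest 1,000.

Aged 0–14: 199,000

Youth dependency ratio = youth / working-age × 100
31.2 = Y / 636,449 × 100
⇒ 199,000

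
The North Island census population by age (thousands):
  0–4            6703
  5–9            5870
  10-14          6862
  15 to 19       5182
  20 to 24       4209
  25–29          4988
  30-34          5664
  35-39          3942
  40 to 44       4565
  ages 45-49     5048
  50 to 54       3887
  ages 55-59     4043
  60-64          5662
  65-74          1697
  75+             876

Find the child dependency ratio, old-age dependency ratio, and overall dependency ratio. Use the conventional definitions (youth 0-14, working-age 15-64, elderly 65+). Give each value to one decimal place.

Youth dependency ratio: 41.2
Old-age dependency ratio: 5.5
Total dependency ratio: 46.6

0–14: 6703 + 5870 + 6862 = 19435
15–64: 5182 + 4209 + 4988 + 5664 + 3942 + 4565 + 5048 + 3887 + 4043 + 5662 = 47190
65+: 1697 + 876 = 2573
Youth dependency ratio = 19435 / 47190 × 100 = 41.2
Old-age dependency ratio = 2573 / 47190 × 100 = 5.5
Total dependency ratio = (19435 + 2573) / 47190 × 100 = 22008 / 47190 × 100 = 46.6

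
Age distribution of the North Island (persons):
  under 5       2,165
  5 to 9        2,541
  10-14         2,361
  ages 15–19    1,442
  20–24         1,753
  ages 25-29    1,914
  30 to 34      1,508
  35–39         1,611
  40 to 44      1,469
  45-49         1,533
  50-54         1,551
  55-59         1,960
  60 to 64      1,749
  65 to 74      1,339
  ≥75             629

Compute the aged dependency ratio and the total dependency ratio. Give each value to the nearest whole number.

0–14: 2,165 + 2,541 + 2,361 = 7,067
15–64: 1,442 + 1,753 + 1,914 + 1,508 + 1,611 + 1,469 + 1,533 + 1,551 + 1,960 + 1,749 = 16,490
65+: 1,339 + 629 = 1,968
Old-age dependency ratio = 1,968 / 16,490 × 100 = 12
Total dependency ratio = (7,067 + 1,968) / 16,490 × 100 = 9,035 / 16,490 × 100 = 55

Old-age dependency ratio: 12
Total dependency ratio: 55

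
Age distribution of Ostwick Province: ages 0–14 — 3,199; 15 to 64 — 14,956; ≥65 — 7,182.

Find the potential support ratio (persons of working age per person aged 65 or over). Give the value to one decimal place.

Potential support ratio: 2.1

Potential support ratio = 14,956 / 7,182 = 2.1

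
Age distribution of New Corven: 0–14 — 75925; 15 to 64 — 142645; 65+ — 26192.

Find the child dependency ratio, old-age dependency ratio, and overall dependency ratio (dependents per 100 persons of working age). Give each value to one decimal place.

Youth dependency ratio: 53.2
Old-age dependency ratio: 18.4
Total dependency ratio: 71.6

Youth dependency ratio = 75925 / 142645 × 100 = 53.2
Old-age dependency ratio = 26192 / 142645 × 100 = 18.4
Total dependency ratio = (75925 + 26192) / 142645 × 100 = 102117 / 142645 × 100 = 71.6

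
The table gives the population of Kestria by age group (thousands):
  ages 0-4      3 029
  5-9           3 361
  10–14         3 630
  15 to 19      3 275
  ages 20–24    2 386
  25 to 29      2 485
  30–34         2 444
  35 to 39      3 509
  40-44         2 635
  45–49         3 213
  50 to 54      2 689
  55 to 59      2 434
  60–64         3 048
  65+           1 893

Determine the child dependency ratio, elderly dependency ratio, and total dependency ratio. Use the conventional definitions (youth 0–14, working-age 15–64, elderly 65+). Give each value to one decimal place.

Youth dependency ratio: 35.6
Old-age dependency ratio: 6.7
Total dependency ratio: 42.4

0–14: 3 029 + 3 361 + 3 630 = 10 020
15–64: 3 275 + 2 386 + 2 485 + 2 444 + 3 509 + 2 635 + 3 213 + 2 689 + 2 434 + 3 048 = 28 118
65+: 1 893
Youth dependency ratio = 10 020 / 28 118 × 100 = 35.6
Old-age dependency ratio = 1 893 / 28 118 × 100 = 6.7
Total dependency ratio = (10 020 + 1 893) / 28 118 × 100 = 11 913 / 28 118 × 100 = 42.4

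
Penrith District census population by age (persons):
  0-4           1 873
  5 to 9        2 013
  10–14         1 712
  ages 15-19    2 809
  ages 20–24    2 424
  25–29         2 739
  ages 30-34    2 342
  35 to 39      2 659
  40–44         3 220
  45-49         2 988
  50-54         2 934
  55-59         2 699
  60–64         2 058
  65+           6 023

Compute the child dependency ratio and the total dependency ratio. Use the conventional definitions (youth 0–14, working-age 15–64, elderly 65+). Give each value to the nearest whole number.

Youth dependency ratio: 21
Total dependency ratio: 43

0–14: 1 873 + 2 013 + 1 712 = 5 598
15–64: 2 809 + 2 424 + 2 739 + 2 342 + 2 659 + 3 220 + 2 988 + 2 934 + 2 699 + 2 058 = 26 872
65+: 6 023
Youth dependency ratio = 5 598 / 26 872 × 100 = 21
Total dependency ratio = (5 598 + 6 023) / 26 872 × 100 = 11 621 / 26 872 × 100 = 43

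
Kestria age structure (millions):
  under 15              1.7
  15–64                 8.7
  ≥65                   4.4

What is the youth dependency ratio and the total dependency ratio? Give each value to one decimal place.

Youth dependency ratio: 19.5
Total dependency ratio: 70.1

Youth dependency ratio = 1.7 / 8.7 × 100 = 19.5
Total dependency ratio = (1.7 + 4.4) / 8.7 × 100 = 6.1 / 8.7 × 100 = 70.1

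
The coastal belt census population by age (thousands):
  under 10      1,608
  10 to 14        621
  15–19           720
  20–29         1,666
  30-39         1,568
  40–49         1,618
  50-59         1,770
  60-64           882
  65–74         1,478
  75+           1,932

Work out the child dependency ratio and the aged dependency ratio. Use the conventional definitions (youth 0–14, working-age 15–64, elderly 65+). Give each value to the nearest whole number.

Youth dependency ratio: 27
Old-age dependency ratio: 41

0–14: 1,608 + 621 = 2,229
15–64: 720 + 1,666 + 1,568 + 1,618 + 1,770 + 882 = 8,224
65+: 1,478 + 1,932 = 3,410
Youth dependency ratio = 2,229 / 8,224 × 100 = 27
Old-age dependency ratio = 3,410 / 8,224 × 100 = 41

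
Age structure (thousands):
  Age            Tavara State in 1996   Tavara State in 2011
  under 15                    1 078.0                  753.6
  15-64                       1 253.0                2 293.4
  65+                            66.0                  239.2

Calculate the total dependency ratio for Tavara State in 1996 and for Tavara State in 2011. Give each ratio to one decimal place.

Tavara State in 1996: (1 078.0 + 66.0) / 1 253.0 × 100 = 1 144.0 / 1 253.0 × 100 = 91.3
Tavara State in 2011: (753.6 + 239.2) / 2 293.4 × 100 = 992.8 / 2 293.4 × 100 = 43.3

Tavara State in 1996: 91.3
Tavara State in 2011: 43.3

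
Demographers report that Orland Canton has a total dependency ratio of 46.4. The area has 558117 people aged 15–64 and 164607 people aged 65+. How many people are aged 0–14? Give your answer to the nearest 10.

Aged 0–14: 94360

Total dependency ratio = (youth + elderly) / working-age × 100
46.4 = (Y + 164607) / 558117 × 100
⇒ 94360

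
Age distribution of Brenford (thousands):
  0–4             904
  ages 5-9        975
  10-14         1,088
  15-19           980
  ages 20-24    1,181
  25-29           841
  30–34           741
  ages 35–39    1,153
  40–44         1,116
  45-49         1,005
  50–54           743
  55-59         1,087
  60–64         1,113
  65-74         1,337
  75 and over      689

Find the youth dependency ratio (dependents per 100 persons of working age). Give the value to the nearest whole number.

Youth dependency ratio: 30

0–14: 904 + 975 + 1,088 = 2,967
15–64: 980 + 1,181 + 841 + 741 + 1,153 + 1,116 + 1,005 + 743 + 1,087 + 1,113 = 9,960
65+: 1,337 + 689 = 2,026
Youth dependency ratio = 2,967 / 9,960 × 100 = 30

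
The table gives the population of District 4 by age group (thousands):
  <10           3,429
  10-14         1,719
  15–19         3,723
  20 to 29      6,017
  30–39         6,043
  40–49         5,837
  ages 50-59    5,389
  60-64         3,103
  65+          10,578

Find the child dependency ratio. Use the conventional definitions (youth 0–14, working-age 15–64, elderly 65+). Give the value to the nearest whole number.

Youth dependency ratio: 17

0–14: 3,429 + 1,719 = 5,148
15–64: 3,723 + 6,017 + 6,043 + 5,837 + 5,389 + 3,103 = 30,112
65+: 10,578
Youth dependency ratio = 5,148 / 30,112 × 100 = 17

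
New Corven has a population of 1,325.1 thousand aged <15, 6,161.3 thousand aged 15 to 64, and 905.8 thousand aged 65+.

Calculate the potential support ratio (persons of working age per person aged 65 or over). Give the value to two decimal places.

Potential support ratio = 6,161.3 / 905.8 = 6.80

Potential support ratio: 6.80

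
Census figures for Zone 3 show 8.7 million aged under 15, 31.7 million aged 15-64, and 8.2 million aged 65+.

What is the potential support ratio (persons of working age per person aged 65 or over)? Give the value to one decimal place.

Potential support ratio: 3.9

Potential support ratio = 31.7 / 8.2 = 3.9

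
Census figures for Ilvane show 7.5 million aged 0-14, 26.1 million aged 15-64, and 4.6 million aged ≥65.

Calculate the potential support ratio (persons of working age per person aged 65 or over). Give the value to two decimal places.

Potential support ratio = 26.1 / 4.6 = 5.67

Potential support ratio: 5.67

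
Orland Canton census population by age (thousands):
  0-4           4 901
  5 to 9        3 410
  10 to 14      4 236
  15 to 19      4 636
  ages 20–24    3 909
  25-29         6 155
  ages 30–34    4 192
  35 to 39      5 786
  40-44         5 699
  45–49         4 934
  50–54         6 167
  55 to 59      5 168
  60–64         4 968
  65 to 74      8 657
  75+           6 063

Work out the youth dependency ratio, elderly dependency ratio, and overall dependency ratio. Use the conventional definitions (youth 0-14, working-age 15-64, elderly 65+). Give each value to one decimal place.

Youth dependency ratio: 24.3
Old-age dependency ratio: 28.5
Total dependency ratio: 52.8

0–14: 4 901 + 3 410 + 4 236 = 12 547
15–64: 4 636 + 3 909 + 6 155 + 4 192 + 5 786 + 5 699 + 4 934 + 6 167 + 5 168 + 4 968 = 51 614
65+: 8 657 + 6 063 = 14 720
Youth dependency ratio = 12 547 / 51 614 × 100 = 24.3
Old-age dependency ratio = 14 720 / 51 614 × 100 = 28.5
Total dependency ratio = (12 547 + 14 720) / 51 614 × 100 = 27 267 / 51 614 × 100 = 52.8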